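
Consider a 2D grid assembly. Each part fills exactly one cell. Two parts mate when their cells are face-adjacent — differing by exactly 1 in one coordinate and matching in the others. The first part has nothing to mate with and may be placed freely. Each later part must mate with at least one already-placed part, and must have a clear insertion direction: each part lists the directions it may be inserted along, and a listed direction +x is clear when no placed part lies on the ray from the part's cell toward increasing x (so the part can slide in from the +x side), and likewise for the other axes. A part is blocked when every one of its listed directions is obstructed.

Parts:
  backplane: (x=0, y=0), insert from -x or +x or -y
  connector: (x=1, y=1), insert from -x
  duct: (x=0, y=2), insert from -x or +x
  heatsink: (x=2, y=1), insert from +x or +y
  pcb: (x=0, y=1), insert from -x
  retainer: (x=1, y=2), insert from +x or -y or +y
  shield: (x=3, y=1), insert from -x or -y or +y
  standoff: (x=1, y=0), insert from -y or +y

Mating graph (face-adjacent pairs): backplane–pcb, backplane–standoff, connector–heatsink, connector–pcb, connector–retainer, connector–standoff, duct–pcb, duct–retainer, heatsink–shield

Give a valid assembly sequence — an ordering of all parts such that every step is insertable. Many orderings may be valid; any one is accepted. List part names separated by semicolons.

1. standoff@(1, 0) [-y clear] — {standoff}
2. backplane@(0, 0) [-x clear] — {backplane, standoff}
3. connector@(1, 1) [-x clear] — {backplane, connector, standoff}
4. pcb@(0, 1) [-x clear] — {backplane, connector, pcb, standoff}
5. retainer@(1, 2) [+x clear] — {backplane, connector, pcb, retainer, standoff}
6. duct@(0, 2) [-x clear] — {backplane, connector, duct, pcb, retainer, standoff}
7. heatsink@(2, 1) [+x clear] — {backplane, connector, duct, heatsink, pcb, retainer, standoff}
8. shield@(3, 1) [-y clear] — {backplane, connector, duct, heatsink, pcb, retainer, shield, standoff}

standoff; backplane; connector; pcb; retainer; duct; heatsink; shield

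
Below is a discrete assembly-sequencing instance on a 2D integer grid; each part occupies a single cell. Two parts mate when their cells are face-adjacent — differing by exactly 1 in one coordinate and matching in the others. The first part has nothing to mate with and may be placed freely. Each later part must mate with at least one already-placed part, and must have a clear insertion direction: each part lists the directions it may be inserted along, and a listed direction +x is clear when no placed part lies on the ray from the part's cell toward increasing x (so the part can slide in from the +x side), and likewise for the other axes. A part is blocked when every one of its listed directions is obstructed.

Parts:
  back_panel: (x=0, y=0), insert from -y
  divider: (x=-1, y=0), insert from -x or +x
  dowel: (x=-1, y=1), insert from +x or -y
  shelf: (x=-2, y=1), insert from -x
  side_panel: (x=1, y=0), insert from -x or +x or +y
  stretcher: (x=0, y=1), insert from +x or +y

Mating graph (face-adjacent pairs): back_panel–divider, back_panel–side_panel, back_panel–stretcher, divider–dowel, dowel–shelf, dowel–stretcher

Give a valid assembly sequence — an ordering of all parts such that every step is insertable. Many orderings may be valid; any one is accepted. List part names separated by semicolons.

1. dowel@(-1, 1) [+x clear] — {dowel}
2. divider@(-1, 0) [-x clear] — {divider, dowel}
3. shelf@(-2, 1) [-x clear] — {divider, dowel, shelf}
4. stretcher@(0, 1) [+x clear] — {divider, dowel, shelf, stretcher}
5. back_panel@(0, 0) [-y clear] — {back_panel, divider, dowel, shelf, stretcher}
6. side_panel@(1, 0) [+x clear] — {back_panel, divider, dowel, shelf, side_panel, stretcher}

dowel; divider; shelf; stretcher; back_panel; side_panel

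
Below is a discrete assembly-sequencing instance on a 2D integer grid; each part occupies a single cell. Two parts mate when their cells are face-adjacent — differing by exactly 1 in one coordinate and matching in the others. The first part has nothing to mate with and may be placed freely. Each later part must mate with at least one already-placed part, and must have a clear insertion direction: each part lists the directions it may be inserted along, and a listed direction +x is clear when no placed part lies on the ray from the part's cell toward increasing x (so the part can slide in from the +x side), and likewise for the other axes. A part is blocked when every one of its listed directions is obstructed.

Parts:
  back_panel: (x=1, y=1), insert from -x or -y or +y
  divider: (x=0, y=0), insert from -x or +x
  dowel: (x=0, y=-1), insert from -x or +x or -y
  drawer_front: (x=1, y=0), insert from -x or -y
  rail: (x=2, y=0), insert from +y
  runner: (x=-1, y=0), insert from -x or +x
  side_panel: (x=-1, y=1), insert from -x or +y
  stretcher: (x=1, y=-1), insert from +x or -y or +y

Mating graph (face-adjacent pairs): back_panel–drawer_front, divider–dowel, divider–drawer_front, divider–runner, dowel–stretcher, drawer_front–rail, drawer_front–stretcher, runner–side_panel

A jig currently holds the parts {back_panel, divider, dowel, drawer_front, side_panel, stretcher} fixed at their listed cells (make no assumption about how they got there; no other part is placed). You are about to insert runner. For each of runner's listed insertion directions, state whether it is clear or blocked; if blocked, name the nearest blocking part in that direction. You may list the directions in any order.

-x: ray from runner(-1, 0) has no placed part ⇒ clear
+x: nearest on ray is divider@(0, 0) ⇒ blocked

+x: blocked by divider; -x: clear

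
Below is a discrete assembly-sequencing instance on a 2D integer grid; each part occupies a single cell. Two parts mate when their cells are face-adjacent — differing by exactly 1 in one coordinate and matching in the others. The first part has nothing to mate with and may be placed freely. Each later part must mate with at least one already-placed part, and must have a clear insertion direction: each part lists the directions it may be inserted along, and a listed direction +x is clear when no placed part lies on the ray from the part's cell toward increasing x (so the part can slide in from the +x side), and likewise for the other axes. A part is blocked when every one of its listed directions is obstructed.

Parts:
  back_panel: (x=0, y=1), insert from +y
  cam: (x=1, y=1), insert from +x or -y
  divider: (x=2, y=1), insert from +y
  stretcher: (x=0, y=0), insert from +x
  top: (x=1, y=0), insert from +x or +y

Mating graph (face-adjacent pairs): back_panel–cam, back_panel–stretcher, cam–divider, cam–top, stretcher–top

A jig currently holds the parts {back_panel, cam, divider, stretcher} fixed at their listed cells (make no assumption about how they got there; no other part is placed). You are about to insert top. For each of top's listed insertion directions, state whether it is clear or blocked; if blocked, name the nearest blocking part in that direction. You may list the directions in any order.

+x: clear; +y: blocked by cam

+x: ray from top(1, 0) has no placed part ⇒ clear
+y: nearest on ray is cam@(1, 1) ⇒ blocked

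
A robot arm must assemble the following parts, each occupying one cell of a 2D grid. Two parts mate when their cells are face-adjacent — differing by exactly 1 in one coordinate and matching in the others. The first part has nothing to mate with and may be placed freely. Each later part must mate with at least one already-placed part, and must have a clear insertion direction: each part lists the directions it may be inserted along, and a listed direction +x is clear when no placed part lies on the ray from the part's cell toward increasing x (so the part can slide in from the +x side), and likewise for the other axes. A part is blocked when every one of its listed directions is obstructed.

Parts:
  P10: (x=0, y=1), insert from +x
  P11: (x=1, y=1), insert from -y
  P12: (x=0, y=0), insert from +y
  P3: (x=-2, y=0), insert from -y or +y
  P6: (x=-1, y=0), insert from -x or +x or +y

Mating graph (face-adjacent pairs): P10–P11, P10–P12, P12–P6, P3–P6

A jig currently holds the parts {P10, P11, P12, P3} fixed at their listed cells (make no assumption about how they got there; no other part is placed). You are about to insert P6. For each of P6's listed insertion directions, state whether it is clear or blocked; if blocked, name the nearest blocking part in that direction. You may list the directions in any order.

-x: nearest on ray is P3@(-2, 0) ⇒ blocked
+x: nearest on ray is P12@(0, 0) ⇒ blocked
+y: ray from P6(-1, 0) has no placed part ⇒ clear

+x: blocked by P12; +y: clear; -x: blocked by P3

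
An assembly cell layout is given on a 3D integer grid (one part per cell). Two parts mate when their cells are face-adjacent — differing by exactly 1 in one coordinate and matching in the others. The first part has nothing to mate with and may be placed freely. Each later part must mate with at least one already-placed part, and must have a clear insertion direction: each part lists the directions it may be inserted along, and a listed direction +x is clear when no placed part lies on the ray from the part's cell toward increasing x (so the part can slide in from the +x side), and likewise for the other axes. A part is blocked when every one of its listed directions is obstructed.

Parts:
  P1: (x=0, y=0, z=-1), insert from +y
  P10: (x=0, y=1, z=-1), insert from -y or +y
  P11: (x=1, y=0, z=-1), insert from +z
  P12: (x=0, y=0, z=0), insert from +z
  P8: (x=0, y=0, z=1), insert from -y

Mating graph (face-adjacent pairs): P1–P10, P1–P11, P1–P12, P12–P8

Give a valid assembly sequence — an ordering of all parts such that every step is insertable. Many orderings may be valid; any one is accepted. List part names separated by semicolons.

1. P1@(0, 0, -1) [+y clear] — {P1}
2. P12@(0, 0, 0) [+z clear] — {P1, P12}
3. P8@(0, 0, 1) [-y clear] — {P1, P12, P8}
4. P11@(1, 0, -1) [+z clear] — {P1, P11, P12, P8}
5. P10@(0, 1, -1) [+y clear] — {P1, P10, P11, P12, P8}

P1; P12; P8; P11; P10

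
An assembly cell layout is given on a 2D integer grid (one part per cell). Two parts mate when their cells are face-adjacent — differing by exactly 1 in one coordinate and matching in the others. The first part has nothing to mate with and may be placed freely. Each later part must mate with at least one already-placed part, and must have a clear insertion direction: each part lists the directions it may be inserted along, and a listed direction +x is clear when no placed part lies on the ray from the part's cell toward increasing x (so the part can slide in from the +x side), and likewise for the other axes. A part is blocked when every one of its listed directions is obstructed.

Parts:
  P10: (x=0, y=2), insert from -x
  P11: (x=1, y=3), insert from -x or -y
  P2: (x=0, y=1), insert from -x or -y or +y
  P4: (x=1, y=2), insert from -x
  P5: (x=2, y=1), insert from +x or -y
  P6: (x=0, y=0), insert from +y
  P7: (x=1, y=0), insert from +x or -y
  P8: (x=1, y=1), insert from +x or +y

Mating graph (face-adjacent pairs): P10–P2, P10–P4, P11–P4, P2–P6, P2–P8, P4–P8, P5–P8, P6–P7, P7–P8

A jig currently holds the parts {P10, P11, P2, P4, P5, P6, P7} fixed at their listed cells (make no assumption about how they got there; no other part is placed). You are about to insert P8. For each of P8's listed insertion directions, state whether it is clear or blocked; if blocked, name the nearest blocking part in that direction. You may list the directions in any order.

+x: blocked by P5; +y: blocked by P4

+x: nearest on ray is P5@(2, 1) ⇒ blocked
+y: nearest on ray is P4@(1, 2) ⇒ blocked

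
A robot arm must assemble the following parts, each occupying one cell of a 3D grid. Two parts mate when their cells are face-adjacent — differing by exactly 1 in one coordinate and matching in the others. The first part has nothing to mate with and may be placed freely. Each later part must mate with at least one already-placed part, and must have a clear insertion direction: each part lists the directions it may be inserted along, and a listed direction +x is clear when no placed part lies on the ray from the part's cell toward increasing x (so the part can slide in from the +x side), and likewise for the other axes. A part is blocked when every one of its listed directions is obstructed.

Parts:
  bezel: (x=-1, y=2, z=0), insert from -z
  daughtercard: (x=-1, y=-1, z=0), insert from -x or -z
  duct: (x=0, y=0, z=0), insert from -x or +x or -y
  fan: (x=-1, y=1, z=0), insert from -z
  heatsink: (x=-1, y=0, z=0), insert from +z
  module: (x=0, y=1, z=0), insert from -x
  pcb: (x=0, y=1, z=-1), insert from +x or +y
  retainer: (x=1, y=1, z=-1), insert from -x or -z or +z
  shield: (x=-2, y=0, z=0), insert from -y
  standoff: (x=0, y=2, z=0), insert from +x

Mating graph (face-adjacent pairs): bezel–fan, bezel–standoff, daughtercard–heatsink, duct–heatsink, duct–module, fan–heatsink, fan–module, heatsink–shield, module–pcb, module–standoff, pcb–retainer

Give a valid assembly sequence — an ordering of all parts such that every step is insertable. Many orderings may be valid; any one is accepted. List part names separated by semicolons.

1. shield@(-2, 0, 0) [-y clear] — {shield}
2. heatsink@(-1, 0, 0) [+z clear] — {heatsink, shield}
3. daughtercard@(-1, -1, 0) [-x clear] — {daughtercard, heatsink, shield}
4. duct@(0, 0, 0) [+x clear] — {daughtercard, duct, heatsink, shield}
5. module@(0, 1, 0) [-x clear] — {daughtercard, duct, heatsink, module, shield}
6. standoff@(0, 2, 0) [+x clear] — {daughtercard, duct, heatsink, module, shield, standoff}
7. fan@(-1, 1, 0) [-z clear] — {daughtercard, duct, fan, heatsink, module, shield, standoff}
8. bezel@(-1, 2, 0) [-z clear] — {bezel, daughtercard, duct, fan, heatsink, module, shield, standoff}
9. pcb@(0, 1, -1) [+x clear] — {bezel, daughtercard, duct, fan, heatsink, module, pcb, shield, standoff}
10. retainer@(1, 1, -1) [-z clear] — {bezel, daughtercard, duct, fan, heatsink, module, pcb, retainer, shield, standoff}

shield; heatsink; daughtercard; duct; module; standoff; fan; bezel; pcb; retainer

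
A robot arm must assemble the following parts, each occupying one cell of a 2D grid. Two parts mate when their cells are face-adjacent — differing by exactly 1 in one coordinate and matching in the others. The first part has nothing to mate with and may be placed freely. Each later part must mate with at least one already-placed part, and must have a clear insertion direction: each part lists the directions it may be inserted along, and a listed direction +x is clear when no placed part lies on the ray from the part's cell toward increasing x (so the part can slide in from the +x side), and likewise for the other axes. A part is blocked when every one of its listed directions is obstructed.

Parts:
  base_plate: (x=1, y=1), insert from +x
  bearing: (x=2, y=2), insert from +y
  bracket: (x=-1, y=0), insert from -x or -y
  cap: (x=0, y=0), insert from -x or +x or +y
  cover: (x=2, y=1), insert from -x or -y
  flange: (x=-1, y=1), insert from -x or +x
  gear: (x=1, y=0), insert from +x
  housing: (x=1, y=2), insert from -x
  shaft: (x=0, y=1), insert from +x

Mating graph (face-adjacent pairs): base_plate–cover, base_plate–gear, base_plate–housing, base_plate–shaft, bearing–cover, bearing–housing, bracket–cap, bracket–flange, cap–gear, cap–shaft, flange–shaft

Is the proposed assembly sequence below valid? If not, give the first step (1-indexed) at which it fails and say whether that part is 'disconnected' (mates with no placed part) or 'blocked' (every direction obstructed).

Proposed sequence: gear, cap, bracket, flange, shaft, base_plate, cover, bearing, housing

Valid

1. gear@(1, 0) [+x clear] — {gear}
2. cap@(0, 0) [-x clear] — {cap, gear}
3. bracket@(-1, 0) [-x clear] — {bracket, cap, gear}
4. flange@(-1, 1) [-x clear] — {bracket, cap, flange, gear}
5. shaft@(0, 1) [+x clear] — {bracket, cap, flange, gear, shaft}
6. base_plate@(1, 1) [+x clear] — {base_plate, bracket, cap, flange, gear, shaft}
7. cover@(2, 1) [-y clear] — {base_plate, bracket, cap, cover, flange, gear, shaft}
8. bearing@(2, 2) [+y clear] — {base_plate, bearing, bracket, cap, cover, flange, gear, shaft}
9. housing@(1, 2) [-x clear] — {base_plate, bearing, bracket, cap, cover, flange, gear, housing, shaft}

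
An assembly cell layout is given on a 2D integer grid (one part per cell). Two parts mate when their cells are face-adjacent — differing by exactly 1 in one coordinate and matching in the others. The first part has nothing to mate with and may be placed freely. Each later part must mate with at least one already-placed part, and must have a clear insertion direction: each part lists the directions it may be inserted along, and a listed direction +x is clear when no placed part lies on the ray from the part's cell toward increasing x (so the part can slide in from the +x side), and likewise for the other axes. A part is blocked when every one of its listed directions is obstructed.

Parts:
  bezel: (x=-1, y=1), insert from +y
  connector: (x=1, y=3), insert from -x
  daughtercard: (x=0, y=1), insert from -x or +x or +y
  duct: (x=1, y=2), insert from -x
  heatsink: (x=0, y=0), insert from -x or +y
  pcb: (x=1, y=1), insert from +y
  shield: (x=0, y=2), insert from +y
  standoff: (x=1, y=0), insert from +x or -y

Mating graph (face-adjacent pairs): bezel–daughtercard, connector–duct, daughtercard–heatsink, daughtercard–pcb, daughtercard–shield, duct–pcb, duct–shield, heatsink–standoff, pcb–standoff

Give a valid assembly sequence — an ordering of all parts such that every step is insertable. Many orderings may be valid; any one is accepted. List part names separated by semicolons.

heatsink; daughtercard; pcb; standoff; duct; connector; shield; bezel

1. heatsink@(0, 0) [-x clear] — {heatsink}
2. daughtercard@(0, 1) [-x clear] — {daughtercard, heatsink}
3. pcb@(1, 1) [+y clear] — {daughtercard, heatsink, pcb}
4. standoff@(1, 0) [+x clear] — {daughtercard, heatsink, pcb, standoff}
5. duct@(1, 2) [-x clear] — {daughtercard, duct, heatsink, pcb, standoff}
6. connector@(1, 3) [-x clear] — {connector, daughtercard, duct, heatsink, pcb, standoff}
7. shield@(0, 2) [+y clear] — {connector, daughtercard, duct, heatsink, pcb, shield, standoff}
8. bezel@(-1, 1) [+y clear] — {bezel, connector, daughtercard, duct, heatsink, pcb, shield, standoff}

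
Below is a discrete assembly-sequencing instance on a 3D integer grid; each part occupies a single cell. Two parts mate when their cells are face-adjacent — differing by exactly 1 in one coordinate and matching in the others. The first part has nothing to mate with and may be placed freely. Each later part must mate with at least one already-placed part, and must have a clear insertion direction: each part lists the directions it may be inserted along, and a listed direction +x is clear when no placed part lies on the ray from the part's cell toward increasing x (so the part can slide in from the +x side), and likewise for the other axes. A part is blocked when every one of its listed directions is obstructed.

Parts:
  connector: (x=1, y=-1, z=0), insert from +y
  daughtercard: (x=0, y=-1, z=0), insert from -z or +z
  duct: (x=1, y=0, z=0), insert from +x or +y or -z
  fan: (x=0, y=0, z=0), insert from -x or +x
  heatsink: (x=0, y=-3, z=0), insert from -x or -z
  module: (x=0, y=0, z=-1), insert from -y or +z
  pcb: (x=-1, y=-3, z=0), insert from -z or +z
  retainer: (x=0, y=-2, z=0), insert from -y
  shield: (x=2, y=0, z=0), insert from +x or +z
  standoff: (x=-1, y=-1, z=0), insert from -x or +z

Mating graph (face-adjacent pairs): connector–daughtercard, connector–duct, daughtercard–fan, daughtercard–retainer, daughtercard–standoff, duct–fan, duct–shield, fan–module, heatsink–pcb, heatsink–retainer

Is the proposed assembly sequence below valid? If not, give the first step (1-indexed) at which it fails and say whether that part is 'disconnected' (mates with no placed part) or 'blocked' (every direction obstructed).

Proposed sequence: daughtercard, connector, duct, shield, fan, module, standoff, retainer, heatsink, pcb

Valid

1. daughtercard@(0, -1, 0) [-z clear] — {daughtercard}
2. connector@(1, -1, 0) [+y clear] — {connector, daughtercard}
3. duct@(1, 0, 0) [+x clear] — {connector, daughtercard, duct}
4. shield@(2, 0, 0) [+x clear] — {connector, daughtercard, duct, shield}
5. fan@(0, 0, 0) [-x clear] — {connector, daughtercard, duct, fan, shield}
6. module@(0, 0, -1) [-y clear] — {connector, daughtercard, duct, fan, module, shield}
7. standoff@(-1, -1, 0) [-x clear] — {connector, daughtercard, duct, fan, module, shield, standoff}
8. retainer@(0, -2, 0) [-y clear] — {connector, daughtercard, duct, fan, module, retainer, shield, standoff}
9. heatsink@(0, -3, 0) [-x clear] — {connector, daughtercard, duct, fan, heatsink, module, retainer, shield, standoff}
10. pcb@(-1, -3, 0) [-z clear] — {connector, daughtercard, duct, fan, heatsink, module, pcb, retainer, shield, standoff}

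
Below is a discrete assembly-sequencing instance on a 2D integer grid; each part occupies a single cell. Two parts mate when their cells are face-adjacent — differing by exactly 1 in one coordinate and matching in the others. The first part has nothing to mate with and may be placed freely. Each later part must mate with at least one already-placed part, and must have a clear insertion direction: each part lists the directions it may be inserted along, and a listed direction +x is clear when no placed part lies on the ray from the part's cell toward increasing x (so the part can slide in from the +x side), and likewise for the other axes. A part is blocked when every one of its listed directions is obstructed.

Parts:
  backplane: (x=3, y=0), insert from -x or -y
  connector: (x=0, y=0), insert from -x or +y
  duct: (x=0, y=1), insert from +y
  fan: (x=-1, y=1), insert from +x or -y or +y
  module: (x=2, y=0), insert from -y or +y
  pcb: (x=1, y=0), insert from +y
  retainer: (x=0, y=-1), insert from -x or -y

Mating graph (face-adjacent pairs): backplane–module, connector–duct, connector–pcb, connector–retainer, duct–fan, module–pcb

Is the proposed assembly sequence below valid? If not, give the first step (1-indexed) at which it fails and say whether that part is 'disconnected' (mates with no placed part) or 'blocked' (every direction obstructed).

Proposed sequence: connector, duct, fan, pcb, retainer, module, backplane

Valid

1. connector@(0, 0) [-x clear] — {connector}
2. duct@(0, 1) [+y clear] — {connector, duct}
3. fan@(-1, 1) [-y clear] — {connector, duct, fan}
4. pcb@(1, 0) [+y clear] — {connector, duct, fan, pcb}
5. retainer@(0, -1) [-x clear] — {connector, duct, fan, pcb, retainer}
6. module@(2, 0) [-y clear] — {connector, duct, fan, module, pcb, retainer}
7. backplane@(3, 0) [-y clear] — {backplane, connector, duct, fan, module, pcb, retainer}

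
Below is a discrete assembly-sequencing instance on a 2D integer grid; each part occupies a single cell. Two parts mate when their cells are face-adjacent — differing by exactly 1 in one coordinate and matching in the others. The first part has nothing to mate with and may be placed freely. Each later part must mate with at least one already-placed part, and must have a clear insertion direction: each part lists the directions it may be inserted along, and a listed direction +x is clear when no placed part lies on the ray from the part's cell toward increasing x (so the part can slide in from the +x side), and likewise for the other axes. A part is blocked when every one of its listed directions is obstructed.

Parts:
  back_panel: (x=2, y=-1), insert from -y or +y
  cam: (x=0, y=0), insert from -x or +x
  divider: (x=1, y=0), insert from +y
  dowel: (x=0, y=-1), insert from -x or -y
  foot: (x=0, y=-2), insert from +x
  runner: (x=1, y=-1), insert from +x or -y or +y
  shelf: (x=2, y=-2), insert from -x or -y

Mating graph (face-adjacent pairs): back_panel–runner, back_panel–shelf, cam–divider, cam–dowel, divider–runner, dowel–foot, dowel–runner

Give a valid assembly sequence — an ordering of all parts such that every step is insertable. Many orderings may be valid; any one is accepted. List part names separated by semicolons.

divider; cam; dowel; runner; back_panel; foot; shelf

1. divider@(1, 0) [+y clear] — {divider}
2. cam@(0, 0) [-x clear] — {cam, divider}
3. dowel@(0, -1) [-x clear] — {cam, divider, dowel}
4. runner@(1, -1) [+x clear] — {cam, divider, dowel, runner}
5. back_panel@(2, -1) [-y clear] — {back_panel, cam, divider, dowel, runner}
6. foot@(0, -2) [+x clear] — {back_panel, cam, divider, dowel, foot, runner}
7. shelf@(2, -2) [-y clear] — {back_panel, cam, divider, dowel, foot, runner, shelf}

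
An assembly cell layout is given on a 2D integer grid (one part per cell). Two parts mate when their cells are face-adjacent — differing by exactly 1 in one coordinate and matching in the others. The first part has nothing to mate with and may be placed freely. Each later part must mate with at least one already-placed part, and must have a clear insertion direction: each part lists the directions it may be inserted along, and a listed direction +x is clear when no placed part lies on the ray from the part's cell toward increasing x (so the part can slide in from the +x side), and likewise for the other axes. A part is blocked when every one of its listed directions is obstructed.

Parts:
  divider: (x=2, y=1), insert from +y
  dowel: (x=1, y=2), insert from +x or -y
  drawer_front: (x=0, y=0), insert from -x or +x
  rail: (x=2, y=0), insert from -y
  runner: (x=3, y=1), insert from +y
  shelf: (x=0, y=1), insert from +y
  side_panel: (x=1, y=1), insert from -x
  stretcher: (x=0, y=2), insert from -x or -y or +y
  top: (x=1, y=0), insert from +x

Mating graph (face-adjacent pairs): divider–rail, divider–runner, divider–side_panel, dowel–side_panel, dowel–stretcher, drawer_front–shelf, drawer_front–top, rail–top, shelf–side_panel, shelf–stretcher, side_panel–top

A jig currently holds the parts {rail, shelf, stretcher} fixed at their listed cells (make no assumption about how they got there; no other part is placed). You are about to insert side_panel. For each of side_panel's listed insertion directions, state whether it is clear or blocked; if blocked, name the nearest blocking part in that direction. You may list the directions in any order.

-x: nearest on ray is shelf@(0, 1) ⇒ blocked

-x: blocked by shelf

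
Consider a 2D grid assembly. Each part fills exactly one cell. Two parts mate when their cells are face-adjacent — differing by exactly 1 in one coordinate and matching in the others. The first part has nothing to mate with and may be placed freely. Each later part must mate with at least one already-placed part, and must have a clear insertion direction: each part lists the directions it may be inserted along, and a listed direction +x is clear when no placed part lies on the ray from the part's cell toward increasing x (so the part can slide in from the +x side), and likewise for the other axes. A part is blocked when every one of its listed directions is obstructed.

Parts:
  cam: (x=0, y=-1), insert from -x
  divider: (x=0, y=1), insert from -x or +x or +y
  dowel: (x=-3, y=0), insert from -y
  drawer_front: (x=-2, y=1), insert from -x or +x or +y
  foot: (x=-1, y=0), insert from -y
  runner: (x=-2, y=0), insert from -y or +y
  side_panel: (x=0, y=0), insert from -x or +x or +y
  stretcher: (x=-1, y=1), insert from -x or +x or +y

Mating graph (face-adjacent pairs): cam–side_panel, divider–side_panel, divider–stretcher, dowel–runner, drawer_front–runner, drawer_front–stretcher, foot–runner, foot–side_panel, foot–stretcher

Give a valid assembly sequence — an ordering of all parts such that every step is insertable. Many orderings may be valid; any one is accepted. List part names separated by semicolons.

divider; side_panel; cam; stretcher; drawer_front; runner; dowel; foot

1. divider@(0, 1) [-x clear] — {divider}
2. side_panel@(0, 0) [-x clear] — {divider, side_panel}
3. cam@(0, -1) [-x clear] — {cam, divider, side_panel}
4. stretcher@(-1, 1) [-x clear] — {cam, divider, side_panel, stretcher}
5. drawer_front@(-2, 1) [-x clear] — {cam, divider, drawer_front, side_panel, stretcher}
6. runner@(-2, 0) [-y clear] — {cam, divider, drawer_front, runner, side_panel, stretcher}
7. dowel@(-3, 0) [-y clear] — {cam, divider, dowel, drawer_front, runner, side_panel, stretcher}
8. foot@(-1, 0) [-y clear] — {cam, divider, dowel, drawer_front, foot, runner, side_panel, stretcher}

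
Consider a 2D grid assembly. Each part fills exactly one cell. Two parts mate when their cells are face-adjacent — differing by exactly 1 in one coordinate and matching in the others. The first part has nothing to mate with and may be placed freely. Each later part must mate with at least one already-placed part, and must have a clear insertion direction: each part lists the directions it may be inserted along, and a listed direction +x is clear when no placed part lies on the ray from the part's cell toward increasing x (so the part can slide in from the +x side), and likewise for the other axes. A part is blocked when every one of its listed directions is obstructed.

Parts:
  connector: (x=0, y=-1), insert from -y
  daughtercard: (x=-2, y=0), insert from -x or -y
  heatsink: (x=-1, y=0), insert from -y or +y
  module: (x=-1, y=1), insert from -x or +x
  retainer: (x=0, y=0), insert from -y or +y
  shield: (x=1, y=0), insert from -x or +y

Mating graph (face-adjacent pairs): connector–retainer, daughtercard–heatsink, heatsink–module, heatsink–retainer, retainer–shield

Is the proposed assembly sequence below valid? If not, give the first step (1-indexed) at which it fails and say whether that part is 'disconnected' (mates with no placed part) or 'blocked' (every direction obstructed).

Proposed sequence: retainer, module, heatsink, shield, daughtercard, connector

Invalid at step 2 (disconnected)

1. retainer@(0, 0) [-y clear] — {retainer}
2. module@(-1, 1) — no placed neighbour ⇒ disconnected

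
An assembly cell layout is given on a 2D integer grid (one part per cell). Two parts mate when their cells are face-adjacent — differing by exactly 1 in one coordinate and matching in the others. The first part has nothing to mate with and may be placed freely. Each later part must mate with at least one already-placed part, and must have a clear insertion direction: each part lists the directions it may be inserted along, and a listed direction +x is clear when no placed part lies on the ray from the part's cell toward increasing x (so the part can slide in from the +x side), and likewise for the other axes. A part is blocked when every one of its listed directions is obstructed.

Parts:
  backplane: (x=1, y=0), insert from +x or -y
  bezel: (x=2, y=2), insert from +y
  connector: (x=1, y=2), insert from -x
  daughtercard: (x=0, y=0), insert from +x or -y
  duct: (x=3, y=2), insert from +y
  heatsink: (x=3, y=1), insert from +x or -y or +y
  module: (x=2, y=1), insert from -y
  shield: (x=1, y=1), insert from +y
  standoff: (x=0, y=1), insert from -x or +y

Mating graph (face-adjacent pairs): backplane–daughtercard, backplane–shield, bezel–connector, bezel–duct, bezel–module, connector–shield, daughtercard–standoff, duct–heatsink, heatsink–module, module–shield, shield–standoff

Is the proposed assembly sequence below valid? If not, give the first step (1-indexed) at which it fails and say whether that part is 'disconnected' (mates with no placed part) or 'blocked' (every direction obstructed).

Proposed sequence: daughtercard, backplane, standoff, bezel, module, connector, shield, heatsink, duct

1. daughtercard@(0, 0) [+x clear] — {daughtercard}
2. backplane@(1, 0) [+x clear] — {backplane, daughtercard}
3. standoff@(0, 1) [-x clear] — {backplane, daughtercard, standoff}
4. bezel@(2, 2) — no placed neighbour ⇒ disconnected

Invalid at step 4 (disconnected)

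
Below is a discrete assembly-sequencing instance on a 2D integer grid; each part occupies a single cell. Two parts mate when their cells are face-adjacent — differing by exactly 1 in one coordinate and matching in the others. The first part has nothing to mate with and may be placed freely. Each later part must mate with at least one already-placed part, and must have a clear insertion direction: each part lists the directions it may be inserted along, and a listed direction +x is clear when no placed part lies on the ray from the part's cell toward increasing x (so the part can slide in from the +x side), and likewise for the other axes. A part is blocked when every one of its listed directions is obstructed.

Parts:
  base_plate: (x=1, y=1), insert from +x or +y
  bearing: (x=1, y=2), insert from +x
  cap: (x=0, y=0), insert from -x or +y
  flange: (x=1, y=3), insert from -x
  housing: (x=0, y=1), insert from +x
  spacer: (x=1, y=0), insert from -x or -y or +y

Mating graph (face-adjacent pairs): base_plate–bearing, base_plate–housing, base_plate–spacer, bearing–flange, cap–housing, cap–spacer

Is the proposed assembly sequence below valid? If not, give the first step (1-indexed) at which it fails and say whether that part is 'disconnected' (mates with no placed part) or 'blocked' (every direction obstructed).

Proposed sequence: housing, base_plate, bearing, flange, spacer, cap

Valid

1. housing@(0, 1) [+x clear] — {housing}
2. base_plate@(1, 1) [+x clear] — {base_plate, housing}
3. bearing@(1, 2) [+x clear] — {base_plate, bearing, housing}
4. flange@(1, 3) [-x clear] — {base_plate, bearing, flange, housing}
5. spacer@(1, 0) [-x clear] — {base_plate, bearing, flange, housing, spacer}
6. cap@(0, 0) [-x clear] — {base_plate, bearing, cap, flange, housing, spacer}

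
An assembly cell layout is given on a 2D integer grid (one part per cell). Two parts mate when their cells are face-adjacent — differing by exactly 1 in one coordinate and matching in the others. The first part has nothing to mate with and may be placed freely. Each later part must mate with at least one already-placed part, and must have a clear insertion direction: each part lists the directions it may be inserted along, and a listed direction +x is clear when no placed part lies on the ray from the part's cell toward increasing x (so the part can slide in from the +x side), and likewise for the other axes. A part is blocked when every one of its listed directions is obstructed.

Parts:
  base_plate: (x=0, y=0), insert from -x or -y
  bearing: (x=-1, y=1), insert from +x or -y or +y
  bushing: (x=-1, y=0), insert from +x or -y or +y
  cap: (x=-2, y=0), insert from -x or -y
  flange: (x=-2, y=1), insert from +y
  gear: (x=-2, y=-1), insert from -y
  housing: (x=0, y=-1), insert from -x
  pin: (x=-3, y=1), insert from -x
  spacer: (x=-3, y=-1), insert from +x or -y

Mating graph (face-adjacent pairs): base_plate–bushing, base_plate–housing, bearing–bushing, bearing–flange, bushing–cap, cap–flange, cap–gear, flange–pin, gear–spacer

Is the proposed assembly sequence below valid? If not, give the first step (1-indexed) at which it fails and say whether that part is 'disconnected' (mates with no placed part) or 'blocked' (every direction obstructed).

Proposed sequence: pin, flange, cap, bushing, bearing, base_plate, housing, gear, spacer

Valid

1. pin@(-3, 1) [-x clear] — {pin}
2. flange@(-2, 1) [+y clear] — {flange, pin}
3. cap@(-2, 0) [-x clear] — {cap, flange, pin}
4. bushing@(-1, 0) [+x clear] — {bushing, cap, flange, pin}
5. bearing@(-1, 1) [+x clear] — {bearing, bushing, cap, flange, pin}
6. base_plate@(0, 0) [-y clear] — {base_plate, bearing, bushing, cap, flange, pin}
7. housing@(0, -1) [-x clear] — {base_plate, bearing, bushing, cap, flange, housing, pin}
8. gear@(-2, -1) [-y clear] — {base_plate, bearing, bushing, cap, flange, gear, housing, pin}
9. spacer@(-3, -1) [-y clear] — {base_plate, bearing, bushing, cap, flange, gear, housing, pin, spacer}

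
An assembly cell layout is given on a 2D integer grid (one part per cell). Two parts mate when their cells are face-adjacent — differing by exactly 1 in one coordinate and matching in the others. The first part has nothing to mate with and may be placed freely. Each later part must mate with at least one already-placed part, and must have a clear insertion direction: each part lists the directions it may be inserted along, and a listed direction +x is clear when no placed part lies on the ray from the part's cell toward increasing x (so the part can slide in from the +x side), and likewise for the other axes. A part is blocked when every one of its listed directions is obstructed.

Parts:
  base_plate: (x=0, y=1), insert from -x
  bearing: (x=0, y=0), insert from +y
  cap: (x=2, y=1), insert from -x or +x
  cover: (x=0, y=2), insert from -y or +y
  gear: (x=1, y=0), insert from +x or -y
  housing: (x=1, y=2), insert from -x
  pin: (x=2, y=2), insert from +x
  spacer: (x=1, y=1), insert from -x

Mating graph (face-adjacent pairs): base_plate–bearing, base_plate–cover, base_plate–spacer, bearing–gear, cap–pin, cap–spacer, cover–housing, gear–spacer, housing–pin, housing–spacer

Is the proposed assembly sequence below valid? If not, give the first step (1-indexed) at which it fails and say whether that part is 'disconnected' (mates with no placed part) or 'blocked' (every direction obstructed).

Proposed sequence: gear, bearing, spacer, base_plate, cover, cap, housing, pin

1. gear@(1, 0) [+x clear] — {gear}
2. bearing@(0, 0) [+y clear] — {bearing, gear}
3. spacer@(1, 1) [-x clear] — {bearing, gear, spacer}
4. base_plate@(0, 1) [-x clear] — {base_plate, bearing, gear, spacer}
5. cover@(0, 2) [+y clear] — {base_plate, bearing, cover, gear, spacer}
6. cap@(2, 1) [+x clear] — {base_plate, bearing, cap, cover, gear, spacer}
7. housing@(1, 2) — -x all obstructed ⇒ blocked

Invalid at step 7 (blocked)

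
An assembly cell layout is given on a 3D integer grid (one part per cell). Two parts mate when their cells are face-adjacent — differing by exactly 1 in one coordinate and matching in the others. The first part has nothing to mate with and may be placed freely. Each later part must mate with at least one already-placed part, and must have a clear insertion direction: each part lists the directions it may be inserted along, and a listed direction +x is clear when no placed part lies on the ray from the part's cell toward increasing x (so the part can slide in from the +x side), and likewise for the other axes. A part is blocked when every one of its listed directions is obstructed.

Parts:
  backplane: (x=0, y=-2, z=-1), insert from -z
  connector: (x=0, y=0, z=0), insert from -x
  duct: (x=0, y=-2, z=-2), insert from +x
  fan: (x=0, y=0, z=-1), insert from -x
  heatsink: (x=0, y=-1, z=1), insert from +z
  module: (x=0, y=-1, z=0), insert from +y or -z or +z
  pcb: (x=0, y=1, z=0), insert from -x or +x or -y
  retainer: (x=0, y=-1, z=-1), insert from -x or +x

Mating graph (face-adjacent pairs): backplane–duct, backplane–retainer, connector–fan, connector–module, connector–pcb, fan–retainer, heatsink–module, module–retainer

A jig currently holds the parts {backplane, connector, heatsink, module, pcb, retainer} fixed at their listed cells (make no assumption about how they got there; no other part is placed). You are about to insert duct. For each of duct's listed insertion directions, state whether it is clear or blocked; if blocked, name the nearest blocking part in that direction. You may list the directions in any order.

+x: ray from duct(0, -2, -2) has no placed part ⇒ clear

+x: clear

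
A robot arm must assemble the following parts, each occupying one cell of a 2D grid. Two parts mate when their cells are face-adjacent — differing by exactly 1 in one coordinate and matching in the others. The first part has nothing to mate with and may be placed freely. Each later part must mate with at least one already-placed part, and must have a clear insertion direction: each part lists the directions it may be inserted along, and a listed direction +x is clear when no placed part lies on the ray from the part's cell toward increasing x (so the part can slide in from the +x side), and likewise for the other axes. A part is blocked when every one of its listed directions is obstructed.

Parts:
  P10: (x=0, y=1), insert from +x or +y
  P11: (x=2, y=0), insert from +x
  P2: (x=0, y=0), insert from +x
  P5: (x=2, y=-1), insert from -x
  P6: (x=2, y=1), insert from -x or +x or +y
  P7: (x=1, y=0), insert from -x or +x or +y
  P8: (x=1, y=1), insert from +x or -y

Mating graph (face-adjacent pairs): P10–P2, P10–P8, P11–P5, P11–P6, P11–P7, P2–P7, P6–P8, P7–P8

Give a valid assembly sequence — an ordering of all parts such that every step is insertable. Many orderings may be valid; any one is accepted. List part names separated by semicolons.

P6; P8; P10; P2; P7; P11; P5

1. P6@(2, 1) [-x clear] — {P6}
2. P8@(1, 1) [-y clear] — {P6, P8}
3. P10@(0, 1) [+y clear] — {P10, P6, P8}
4. P2@(0, 0) [+x clear] — {P10, P2, P6, P8}
5. P7@(1, 0) [+x clear] — {P10, P2, P6, P7, P8}
6. P11@(2, 0) [+x clear] — {P10, P11, P2, P6, P7, P8}
7. P5@(2, -1) [-x clear] — {P10, P11, P2, P5, P6, P7, P8}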